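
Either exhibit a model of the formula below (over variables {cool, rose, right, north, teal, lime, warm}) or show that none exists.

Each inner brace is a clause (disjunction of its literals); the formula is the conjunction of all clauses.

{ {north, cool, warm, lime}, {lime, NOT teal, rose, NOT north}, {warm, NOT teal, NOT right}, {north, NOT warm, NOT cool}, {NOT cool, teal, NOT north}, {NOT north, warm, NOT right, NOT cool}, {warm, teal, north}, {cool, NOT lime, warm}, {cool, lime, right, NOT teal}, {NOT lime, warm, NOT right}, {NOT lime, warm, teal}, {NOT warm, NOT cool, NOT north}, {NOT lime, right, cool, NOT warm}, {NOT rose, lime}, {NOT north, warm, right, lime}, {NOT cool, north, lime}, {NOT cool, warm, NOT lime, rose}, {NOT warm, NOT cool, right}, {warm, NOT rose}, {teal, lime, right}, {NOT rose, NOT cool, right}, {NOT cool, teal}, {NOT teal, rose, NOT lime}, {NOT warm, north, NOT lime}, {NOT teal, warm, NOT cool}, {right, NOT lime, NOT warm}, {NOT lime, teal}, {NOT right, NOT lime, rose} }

cool ↦ false, rose ↦ true, right ↦ true, north ↦ true, teal ↦ true, lime ↦ true, warm ↦ true

Case rose = true:
From the singleton clause (lime), lime = true.
From the singleton clause (warm), warm = true.
From the singleton clause (north), north = true.
From the singleton clause (NOT cool), cool = false.
From the singleton clause (right), right = true.
From the singleton clause (teal), teal = true.
This assignment satisfies each clause.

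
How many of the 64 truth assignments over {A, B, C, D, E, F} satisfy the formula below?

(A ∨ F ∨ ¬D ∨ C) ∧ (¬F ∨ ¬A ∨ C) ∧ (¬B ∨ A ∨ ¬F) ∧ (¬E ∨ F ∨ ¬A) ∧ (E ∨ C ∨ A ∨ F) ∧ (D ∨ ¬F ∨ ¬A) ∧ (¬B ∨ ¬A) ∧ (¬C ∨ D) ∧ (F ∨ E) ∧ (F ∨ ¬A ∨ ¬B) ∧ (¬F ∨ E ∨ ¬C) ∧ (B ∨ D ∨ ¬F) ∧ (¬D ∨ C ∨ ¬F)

6

There are 2^6 = 64 truth assignments over (A, B, C, D, E, F).
Split on C. With C = True, the clauses containing C are satisfied and ¬C drops from the rest; 4 of the 2^5 = 32 assignments to the other variables satisfy what remains.
With C = False, by the same count on the reduced clause set, 2 assignments work.
Total: 4 + 2 = 6.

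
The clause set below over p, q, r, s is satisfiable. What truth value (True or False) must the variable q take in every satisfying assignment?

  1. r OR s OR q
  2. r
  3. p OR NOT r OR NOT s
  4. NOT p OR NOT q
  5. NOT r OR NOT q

False

Suppose q = true.
Unit clause (r) forces r = true.
But (NOT r) is also a unit clause — contradiction.
So every satisfying assignment has q = False.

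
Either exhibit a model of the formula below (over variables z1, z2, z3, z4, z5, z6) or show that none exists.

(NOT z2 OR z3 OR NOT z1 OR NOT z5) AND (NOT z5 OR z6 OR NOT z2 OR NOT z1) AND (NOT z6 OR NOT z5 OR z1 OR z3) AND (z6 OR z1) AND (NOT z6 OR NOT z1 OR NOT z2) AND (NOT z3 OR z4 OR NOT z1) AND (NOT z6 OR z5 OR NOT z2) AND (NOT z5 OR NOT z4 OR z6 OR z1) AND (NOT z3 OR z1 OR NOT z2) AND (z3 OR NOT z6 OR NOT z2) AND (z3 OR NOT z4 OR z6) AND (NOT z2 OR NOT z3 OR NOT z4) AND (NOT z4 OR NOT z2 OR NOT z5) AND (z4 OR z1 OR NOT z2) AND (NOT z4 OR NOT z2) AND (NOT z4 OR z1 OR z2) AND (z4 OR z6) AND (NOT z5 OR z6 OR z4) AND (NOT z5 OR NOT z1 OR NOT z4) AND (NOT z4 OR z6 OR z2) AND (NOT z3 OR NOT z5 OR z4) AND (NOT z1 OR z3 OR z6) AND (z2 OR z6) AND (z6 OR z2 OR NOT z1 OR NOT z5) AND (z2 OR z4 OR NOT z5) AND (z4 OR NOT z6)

Try z6 = true.
The clause (z4) is unit, so z4 = true.
The clause (NOT z2) is unit, so z2 = false.
The clause (z1) is unit, so z1 = true.
The clause (NOT z5) is unit, so z5 = false.
All clauses hold; z3 can take either value.

z1=true,  z2=false,  z3=false,  z4=true,  z5=false,  z6=true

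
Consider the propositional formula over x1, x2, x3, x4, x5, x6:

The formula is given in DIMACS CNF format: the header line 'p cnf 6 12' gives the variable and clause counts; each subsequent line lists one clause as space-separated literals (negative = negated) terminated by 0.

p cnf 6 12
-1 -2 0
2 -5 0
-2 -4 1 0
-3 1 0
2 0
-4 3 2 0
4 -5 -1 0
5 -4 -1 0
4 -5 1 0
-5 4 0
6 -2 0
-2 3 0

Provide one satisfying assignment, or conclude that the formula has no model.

UNSATISFIABLE

Unit clause (x2) forces x2 = True.
Unit clause (¬x1) forces x1 = False.
Unit clause (¬x4) forces x4 = False.
Unit clause (¬x3) forces x3 = False.
But (x3) is also a unit clause — contradiction.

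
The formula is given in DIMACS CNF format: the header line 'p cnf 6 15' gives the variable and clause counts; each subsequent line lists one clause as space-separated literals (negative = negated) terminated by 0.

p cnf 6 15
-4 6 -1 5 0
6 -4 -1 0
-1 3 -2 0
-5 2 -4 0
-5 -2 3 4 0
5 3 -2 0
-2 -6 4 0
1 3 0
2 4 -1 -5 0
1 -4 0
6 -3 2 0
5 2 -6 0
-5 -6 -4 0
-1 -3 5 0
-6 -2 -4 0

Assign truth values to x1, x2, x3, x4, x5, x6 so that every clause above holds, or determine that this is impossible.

x1 ↦ True,  x2 ↦ False,  x3 ↦ False,  x4 ↦ False,  x5 ↦ False,  x6 ↦ False

Branch on x1: set x1 = True.
Branch on x6: set x6 = False.
Unit clause (¬x4) forces x4 = False.
Branch on x3: set x3 = False.
Unit clause (¬x2) forces x2 = False.
Unit clause (¬x5) forces x5 = False.
This assignment satisfies each clause.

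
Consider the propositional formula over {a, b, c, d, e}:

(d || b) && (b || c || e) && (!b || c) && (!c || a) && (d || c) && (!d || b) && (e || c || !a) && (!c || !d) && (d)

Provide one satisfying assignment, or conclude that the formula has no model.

UNSATISFIABLE

From the singleton clause (d), d = true.
From the singleton clause (b), b = true.
From the singleton clause (c), c = true.
That conflicts with the unit clause (!c).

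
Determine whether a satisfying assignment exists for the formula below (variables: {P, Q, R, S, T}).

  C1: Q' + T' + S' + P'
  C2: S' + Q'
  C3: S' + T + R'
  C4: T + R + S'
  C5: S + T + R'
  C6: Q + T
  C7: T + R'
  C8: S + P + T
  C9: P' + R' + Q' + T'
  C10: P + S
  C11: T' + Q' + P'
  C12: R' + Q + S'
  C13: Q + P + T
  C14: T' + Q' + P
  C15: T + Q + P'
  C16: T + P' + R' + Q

Suppose S = 0.
Unit clause (P) forces P = 1.
Suppose T = 0.
Unit clause (R') forces R = 0.
Unit clause (Q) forces Q = 1.
This assignment satisfies each clause.
A satisfying assignment: P ↦ 1; Q ↦ 1; R ↦ 0; S ↦ 0; T ↦ 0.

Yes, satisfiable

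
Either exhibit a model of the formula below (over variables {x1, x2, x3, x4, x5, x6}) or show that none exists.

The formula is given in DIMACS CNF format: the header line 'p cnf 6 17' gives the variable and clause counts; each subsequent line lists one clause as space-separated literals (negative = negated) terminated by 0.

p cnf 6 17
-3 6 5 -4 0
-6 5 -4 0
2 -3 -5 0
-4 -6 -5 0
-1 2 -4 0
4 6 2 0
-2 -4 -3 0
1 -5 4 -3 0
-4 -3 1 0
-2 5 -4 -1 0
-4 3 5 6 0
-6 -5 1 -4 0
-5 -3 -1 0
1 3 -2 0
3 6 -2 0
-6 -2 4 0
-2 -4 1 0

x1=False,  x2=False,  x3=False,  x4=False,  x5=True,  x6=True

Suppose x6 = True.
Suppose x5 = True.
(¬x4) alone gives x4 = False.
(¬x2) alone gives x2 = False.
(¬x3) alone gives x3 = False.
Every clause is now satisfied; x1 is unconstrained.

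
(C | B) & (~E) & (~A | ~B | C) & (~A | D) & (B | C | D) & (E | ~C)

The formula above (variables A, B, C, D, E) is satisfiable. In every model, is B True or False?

Suppose B = 0.
The clause (C) is unit, so C = 1.
The clause (~E) is unit, so E = 0.
But (E) is also a unit clause — contradiction.
So every satisfying assignment has B = True.

True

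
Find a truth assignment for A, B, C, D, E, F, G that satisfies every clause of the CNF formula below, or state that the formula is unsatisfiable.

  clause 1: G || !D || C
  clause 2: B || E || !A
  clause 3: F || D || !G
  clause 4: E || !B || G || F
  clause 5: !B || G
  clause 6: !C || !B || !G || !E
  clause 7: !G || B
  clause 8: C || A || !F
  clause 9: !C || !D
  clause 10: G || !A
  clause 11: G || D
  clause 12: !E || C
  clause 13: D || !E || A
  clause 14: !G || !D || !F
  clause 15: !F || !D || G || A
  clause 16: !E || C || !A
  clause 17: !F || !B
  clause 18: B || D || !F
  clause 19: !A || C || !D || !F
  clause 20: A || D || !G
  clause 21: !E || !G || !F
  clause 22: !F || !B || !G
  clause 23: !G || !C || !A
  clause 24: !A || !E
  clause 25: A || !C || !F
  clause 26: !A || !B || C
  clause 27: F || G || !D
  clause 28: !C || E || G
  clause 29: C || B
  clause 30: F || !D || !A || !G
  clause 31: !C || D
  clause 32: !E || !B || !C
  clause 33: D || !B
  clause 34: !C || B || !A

Suppose B = true.
From the singleton clause (G), G = true.
From the singleton clause (!F), F = false.
From the singleton clause (D), D = true.
From the singleton clause (!C), C = false.
From the singleton clause (!E), E = false.
From the singleton clause (!A), A = false.
All clauses are satisfied.

A: false, B: true, C: false, D: true, E: false, F: false, G: true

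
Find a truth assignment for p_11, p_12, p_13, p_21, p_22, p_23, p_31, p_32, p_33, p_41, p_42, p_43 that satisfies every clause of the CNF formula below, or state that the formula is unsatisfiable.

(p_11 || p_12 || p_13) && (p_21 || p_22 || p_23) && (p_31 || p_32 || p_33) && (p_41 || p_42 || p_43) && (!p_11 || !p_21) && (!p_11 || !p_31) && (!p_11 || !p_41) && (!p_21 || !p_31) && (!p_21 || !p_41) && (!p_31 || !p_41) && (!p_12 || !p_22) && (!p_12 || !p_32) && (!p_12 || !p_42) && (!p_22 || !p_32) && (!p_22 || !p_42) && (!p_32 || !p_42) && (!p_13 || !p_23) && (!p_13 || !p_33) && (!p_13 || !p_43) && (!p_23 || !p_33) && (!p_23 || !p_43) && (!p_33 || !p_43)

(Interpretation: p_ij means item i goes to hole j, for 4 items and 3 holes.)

Branch on p_11: set p_11 = false.
Branch on p_12: set p_12 = true.
(!p_22) alone gives p_22 = false.
(!p_32) alone gives p_32 = false.
(!p_42) alone gives p_42 = false.
Branch on p_21: set p_21 = true.
(!p_31) alone gives p_31 = false.
(p_33) alone gives p_33 = true.
(!p_41) alone gives p_41 = false.
(p_43) alone gives p_43 = true.
Now (!p_43) is unsatisfied and unit — conflict.
Backtrack on p_21: now try p_21 = false.
(p_23) alone gives p_23 = true.
(!p_13) alone gives p_13 = false.
(!p_33) alone gives p_33 = false.
(p_31) alone gives p_31 = true.
(!p_41) alone gives p_41 = false.
(p_43) alone gives p_43 = true.
Now (!p_43) is unsatisfied and unit — conflict.
Neither p_21 = true nor p_21 = false works.
Backtrack on p_12: now try p_12 = false.
(p_13) alone gives p_13 = true.
(!p_23) alone gives p_23 = false.
(!p_33) alone gives p_33 = false.
(!p_43) alone gives p_43 = false.
Branch on p_21: set p_21 = true.
(!p_31) alone gives p_31 = false.
(p_32) alone gives p_32 = true.
(!p_41) alone gives p_41 = false.
(p_42) alone gives p_42 = true.
Now (!p_42) is unsatisfied and unit — conflict.
Backtrack on p_21: now try p_21 = false.
(p_22) alone gives p_22 = true.
(!p_32) alone gives p_32 = false.
(p_31) alone gives p_31 = true.
(!p_41) alone gives p_41 = false.
(p_42) alone gives p_42 = true.
Now (!p_42) is unsatisfied and unit — conflict.
Neither p_21 = true nor p_21 = false works.
Neither p_12 = true nor p_12 = false works.
Backtrack on p_11: now try p_11 = true.
(!p_21) alone gives p_21 = false.
(!p_31) alone gives p_31 = false.
(!p_41) alone gives p_41 = false.
Branch on p_22: set p_22 = true.
(!p_12) alone gives p_12 = false.
(!p_32) alone gives p_32 = false.
(p_33) alone gives p_33 = true.
(!p_42) alone gives p_42 = false.
(p_43) alone gives p_43 = true.
Now (!p_43) is unsatisfied and unit — conflict.
Backtrack on p_22: now try p_22 = false.
(p_23) alone gives p_23 = true.
(!p_13) alone gives p_13 = false.
(!p_33) alone gives p_33 = false.
(p_32) alone gives p_32 = true.
(!p_12) alone gives p_12 = false.
(!p_42) alone gives p_42 = false.
(p_43) alone gives p_43 = true.
Now (!p_43) is unsatisfied and unit — conflict.
Neither p_22 = true nor p_22 = false works.
Neither p_11 = true nor p_11 = false works.

UNSATISFIABLE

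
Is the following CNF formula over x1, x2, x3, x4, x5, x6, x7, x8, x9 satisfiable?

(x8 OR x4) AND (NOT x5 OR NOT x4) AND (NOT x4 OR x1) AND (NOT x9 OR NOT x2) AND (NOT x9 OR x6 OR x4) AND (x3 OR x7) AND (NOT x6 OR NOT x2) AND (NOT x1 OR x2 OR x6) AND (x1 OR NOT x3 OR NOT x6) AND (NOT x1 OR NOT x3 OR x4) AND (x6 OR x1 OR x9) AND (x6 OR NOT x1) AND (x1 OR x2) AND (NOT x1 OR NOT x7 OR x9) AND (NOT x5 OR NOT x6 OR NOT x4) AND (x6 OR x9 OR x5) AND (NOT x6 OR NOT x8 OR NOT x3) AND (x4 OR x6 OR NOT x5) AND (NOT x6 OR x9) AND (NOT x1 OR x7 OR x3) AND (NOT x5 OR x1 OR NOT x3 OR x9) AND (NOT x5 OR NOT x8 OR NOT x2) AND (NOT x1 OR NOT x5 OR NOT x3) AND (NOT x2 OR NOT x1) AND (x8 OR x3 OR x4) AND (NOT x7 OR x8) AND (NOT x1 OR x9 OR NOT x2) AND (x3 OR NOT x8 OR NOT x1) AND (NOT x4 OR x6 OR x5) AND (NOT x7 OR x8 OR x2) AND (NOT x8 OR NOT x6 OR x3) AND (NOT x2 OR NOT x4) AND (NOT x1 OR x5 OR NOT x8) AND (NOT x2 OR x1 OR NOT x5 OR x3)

Branch on x8: set x8 = false.
(x4) alone gives x4 = true.
(NOT x5) alone gives x5 = false.
(x1) alone gives x1 = true.
(x6) alone gives x6 = true.
(NOT x2) alone gives x2 = false.
(x9) alone gives x9 = true.
(NOT x7) alone gives x7 = false.
(x3) alone gives x3 = true.
Every clause now holds.
A satisfying assignment: x1=true, x2=false, x3=true, x4=true, x5=false, x6=true, x7=false, x8=false, x9=true.

Yes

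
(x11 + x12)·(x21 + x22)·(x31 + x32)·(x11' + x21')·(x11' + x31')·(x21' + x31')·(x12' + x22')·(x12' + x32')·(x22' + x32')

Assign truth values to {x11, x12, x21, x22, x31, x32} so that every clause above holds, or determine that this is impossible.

UNSATISFIABLE

Try x11 = 1.
(x21') alone gives x21 = 0.
(x22) alone gives x22 = 1.
(x31') alone gives x31 = 0.
(x32) alone gives x32 = 1.
Now (x32') is unsatisfied and unit — conflict.
Undo x11 and try x11 = 0.
(x12) alone gives x12 = 1.
(x22') alone gives x22 = 0.
(x21) alone gives x21 = 1.
(x31') alone gives x31 = 0.
(x32) alone gives x32 = 1.
Now (x32') is unsatisfied and unit — conflict.
Neither x11 = 1 nor x11 = 0 works.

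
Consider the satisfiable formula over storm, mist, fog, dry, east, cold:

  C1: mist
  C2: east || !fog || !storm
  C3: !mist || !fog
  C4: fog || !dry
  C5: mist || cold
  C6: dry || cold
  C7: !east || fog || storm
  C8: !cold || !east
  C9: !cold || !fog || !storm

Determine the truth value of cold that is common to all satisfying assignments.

True

Suppose cold = false.
Unit clause (mist) forces mist = true.
Unit clause (!fog) forces fog = false.
Unit clause (!dry) forces dry = false.
That conflicts with the unit clause (dry).
So every satisfying assignment has cold = True.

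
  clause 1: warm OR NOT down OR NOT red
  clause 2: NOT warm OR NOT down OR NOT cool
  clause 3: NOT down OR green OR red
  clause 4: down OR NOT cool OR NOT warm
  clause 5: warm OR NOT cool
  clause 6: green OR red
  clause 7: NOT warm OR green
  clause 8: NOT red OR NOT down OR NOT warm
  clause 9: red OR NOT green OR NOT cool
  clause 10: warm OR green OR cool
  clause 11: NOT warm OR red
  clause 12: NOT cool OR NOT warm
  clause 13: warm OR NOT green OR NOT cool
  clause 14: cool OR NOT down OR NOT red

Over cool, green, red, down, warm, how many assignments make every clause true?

There are 2^5 = 32 truth assignments over (cool, green, red, down, warm).
Split on red. With red = true, the clauses containing red are satisfied and NOT red drops from the rest; 2 of the 2^4 = 16 assignments to the other variables satisfy what remains.
With red = false, by the same count on the reduced clause set, 2 assignments work.
Total: 2 + 2 = 4.

4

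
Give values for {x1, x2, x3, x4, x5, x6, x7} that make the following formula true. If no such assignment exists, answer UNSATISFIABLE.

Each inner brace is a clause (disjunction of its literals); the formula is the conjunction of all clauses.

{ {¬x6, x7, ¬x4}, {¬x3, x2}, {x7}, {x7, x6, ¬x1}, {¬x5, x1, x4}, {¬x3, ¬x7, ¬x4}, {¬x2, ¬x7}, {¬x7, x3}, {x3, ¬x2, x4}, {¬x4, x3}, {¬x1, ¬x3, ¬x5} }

The clause (x7) is unit, so x7 = True.
The clause (¬x2) is unit, so x2 = False.
The clause (¬x3) is unit, so x3 = False.
That conflicts with the unit clause (x3).

UNSATISFIABLE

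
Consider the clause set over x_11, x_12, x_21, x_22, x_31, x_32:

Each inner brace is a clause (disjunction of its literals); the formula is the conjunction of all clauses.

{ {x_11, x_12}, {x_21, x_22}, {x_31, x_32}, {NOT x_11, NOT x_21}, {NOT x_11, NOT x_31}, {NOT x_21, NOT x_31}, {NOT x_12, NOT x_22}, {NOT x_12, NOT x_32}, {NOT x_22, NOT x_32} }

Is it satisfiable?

No

Branch on x_11: set x_11 = true.
Unit clause (NOT x_21) forces x_21 = false.
Unit clause (x_22) forces x_22 = true.
Unit clause (NOT x_31) forces x_31 = false.
Unit clause (x_32) forces x_32 = true.
That conflicts with the unit clause (NOT x_32).
Backtrack on x_11: now try x_11 = false.
Unit clause (x_12) forces x_12 = true.
Unit clause (NOT x_22) forces x_22 = false.
Unit clause (x_21) forces x_21 = true.
Unit clause (NOT x_31) forces x_31 = false.
Unit clause (x_32) forces x_32 = true.
That conflicts with the unit clause (NOT x_32).
Both values of x_11 lead to a conflict.
No assignment satisfies every clause.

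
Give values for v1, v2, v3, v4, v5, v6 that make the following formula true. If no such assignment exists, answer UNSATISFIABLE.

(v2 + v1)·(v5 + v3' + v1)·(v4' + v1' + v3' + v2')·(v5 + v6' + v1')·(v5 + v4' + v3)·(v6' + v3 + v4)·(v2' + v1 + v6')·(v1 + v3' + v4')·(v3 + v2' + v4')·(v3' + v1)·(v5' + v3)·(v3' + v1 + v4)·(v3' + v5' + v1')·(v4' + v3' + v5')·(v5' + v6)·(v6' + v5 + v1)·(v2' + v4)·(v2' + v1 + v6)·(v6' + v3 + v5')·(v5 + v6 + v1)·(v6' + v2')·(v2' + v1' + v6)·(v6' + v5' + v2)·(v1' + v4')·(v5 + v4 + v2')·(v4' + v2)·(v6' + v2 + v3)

v1=1, v2=0, v3=0, v4=0, v5=0, v6=0

Case v2 = 0:
The clause (v1) is unit, so v1 = 1.
The clause (v4') is unit, so v4 = 0.
Case v5 = 0:
The clause (v6') is unit, so v6 = 0.
Every clause is now satisfied; v3 is unconstrained.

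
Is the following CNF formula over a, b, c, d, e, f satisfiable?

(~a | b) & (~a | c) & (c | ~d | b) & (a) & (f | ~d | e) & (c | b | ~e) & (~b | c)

Satisfiable

(a) alone gives a = 1.
(b) alone gives b = 1.
(c) alone gives c = 1.
Case f = 0:
Case d = 0:
All clauses hold; e can take either value.
A satisfying assignment: a ↦ 1; b ↦ 1; c ↦ 1; d ↦ 0; e ↦ 1; f ↦ 0.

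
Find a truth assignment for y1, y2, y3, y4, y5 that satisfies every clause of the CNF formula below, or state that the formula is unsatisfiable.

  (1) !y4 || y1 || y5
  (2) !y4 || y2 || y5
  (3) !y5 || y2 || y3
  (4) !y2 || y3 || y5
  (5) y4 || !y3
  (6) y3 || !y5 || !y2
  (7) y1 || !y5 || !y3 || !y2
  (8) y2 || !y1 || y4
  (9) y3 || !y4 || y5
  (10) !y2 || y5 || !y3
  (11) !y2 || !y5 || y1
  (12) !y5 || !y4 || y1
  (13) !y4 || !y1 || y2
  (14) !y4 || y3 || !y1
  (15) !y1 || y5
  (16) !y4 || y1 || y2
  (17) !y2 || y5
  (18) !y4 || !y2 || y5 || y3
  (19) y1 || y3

y1 ↦ true,  y2 ↦ true,  y3 ↦ true,  y4 ↦ true,  y5 ↦ true

Suppose y4 = true.
Suppose y1 = true.
(y2) alone gives y2 = true.
(y3) alone gives y3 = true.
(y5) alone gives y5 = true.
This assignment satisfies each clause.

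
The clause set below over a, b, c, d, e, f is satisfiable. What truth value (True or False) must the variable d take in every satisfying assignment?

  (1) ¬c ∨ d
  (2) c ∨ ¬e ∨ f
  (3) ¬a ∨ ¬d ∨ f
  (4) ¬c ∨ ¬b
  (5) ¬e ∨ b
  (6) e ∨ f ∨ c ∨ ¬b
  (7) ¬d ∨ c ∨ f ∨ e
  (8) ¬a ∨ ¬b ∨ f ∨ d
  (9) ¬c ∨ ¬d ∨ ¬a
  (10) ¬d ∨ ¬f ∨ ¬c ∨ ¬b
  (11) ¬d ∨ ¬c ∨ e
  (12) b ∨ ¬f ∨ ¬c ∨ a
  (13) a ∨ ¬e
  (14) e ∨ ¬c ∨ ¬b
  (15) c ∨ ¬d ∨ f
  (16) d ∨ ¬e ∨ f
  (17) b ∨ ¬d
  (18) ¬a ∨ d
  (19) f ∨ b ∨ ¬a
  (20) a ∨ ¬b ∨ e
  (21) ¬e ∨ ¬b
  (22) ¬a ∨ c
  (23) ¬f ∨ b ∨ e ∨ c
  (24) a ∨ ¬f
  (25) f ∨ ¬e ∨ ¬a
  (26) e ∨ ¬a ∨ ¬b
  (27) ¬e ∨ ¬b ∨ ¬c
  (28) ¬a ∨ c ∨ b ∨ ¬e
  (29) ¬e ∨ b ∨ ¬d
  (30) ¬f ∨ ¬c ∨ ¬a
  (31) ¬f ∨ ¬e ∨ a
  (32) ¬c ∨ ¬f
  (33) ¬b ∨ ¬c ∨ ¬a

Suppose d = True.
(b) alone gives b = True.
(¬c) alone gives c = False.
(f) alone gives f = True.
(¬e) alone gives e = False.
(a) alone gives a = True.
But (¬a) is also a unit clause — contradiction.
So every satisfying assignment has d = False.

False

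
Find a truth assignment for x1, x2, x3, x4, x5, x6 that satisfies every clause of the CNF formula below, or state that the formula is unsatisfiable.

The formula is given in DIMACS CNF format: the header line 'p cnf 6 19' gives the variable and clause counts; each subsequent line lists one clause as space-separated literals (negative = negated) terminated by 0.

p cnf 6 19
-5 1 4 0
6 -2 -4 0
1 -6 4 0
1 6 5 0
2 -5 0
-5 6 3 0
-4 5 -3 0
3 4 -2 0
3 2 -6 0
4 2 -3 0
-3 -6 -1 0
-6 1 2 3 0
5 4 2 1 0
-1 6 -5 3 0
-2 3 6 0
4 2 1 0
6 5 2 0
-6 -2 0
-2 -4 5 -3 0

Suppose x2 = True.
From the singleton clause (¬x6), x6 = False.
From the singleton clause (¬x4), x4 = False.
From the singleton clause (x3), x3 = True.
Suppose x5 = False.
From the singleton clause (x1), x1 = True.
Every clause now holds.

x1 ↦ True, x2 ↦ True, x3 ↦ True, x4 ↦ False, x5 ↦ False, x6 ↦ False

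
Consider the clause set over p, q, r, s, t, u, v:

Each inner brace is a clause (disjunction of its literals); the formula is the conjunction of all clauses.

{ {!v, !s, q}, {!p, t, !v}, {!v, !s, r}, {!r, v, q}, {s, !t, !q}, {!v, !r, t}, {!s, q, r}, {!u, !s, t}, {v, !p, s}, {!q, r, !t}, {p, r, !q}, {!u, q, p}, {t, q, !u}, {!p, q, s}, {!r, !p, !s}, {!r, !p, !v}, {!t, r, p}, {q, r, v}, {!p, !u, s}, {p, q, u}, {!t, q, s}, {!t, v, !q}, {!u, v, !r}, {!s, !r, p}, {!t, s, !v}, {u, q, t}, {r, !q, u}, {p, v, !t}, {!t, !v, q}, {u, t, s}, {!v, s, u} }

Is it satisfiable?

Unsatisfiable

Branch on v: set v = false.
Branch on r: set r = false.
Unit clause (q) forces q = true.
Unit clause (!t) forces t = false.
Unit clause (p) forces p = true.
Unit clause (s) forces s = true.
Unit clause (!u) forces u = false.
But (u) is also a unit clause — contradiction.
Backtrack on r: now try r = true.
Unit clause (q) forces q = true.
Unit clause (!t) forces t = false.
Unit clause (!u) forces u = false.
Unit clause (s) forces s = true.
Unit clause (!p) forces p = false.
But (p) is also a unit clause — contradiction.
Either choice for r ends in contradiction.
Backtrack on v: now try v = true.
Branch on s: set s = false.
Unit clause (!t) forces t = false.
Unit clause (!p) forces p = false.
Unit clause (!r) forces r = false.
Unit clause (!q) forces q = false.
Unit clause (!u) forces u = false.
But (u) is also a unit clause — contradiction.
Backtrack on s: now try s = true.
Unit clause (q) forces q = true.
Unit clause (r) forces r = true.
Unit clause (t) forces t = true.
Unit clause (!p) forces p = false.
But (p) is also a unit clause — contradiction.
Either choice for s ends in contradiction.
Either choice for v ends in contradiction.
No assignment satisfies every clause.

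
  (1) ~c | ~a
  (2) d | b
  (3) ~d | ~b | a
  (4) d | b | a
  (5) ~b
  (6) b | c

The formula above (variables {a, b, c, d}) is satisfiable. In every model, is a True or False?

Suppose a = 1.
Unit clause (~c) forces c = 0.
Unit clause (~b) forces b = 0.
That conflicts with the unit clause (b).
So every satisfying assignment has a = False.

False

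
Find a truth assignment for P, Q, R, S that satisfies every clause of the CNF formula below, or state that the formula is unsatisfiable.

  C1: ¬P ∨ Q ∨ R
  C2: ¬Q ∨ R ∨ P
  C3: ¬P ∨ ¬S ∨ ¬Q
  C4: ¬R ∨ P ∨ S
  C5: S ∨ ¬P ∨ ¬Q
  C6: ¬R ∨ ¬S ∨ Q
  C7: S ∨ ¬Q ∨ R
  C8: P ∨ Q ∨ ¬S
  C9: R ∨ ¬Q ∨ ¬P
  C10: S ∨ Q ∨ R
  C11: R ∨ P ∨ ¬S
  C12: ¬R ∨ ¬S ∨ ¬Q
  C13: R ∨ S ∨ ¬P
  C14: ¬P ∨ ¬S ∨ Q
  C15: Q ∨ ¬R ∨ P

P ↦ True; Q ↦ False; R ↦ True; S ↦ False

Try P = True.
Try Q = False.
(R) alone gives R = True.
(¬S) alone gives S = False.
Every clause now holds.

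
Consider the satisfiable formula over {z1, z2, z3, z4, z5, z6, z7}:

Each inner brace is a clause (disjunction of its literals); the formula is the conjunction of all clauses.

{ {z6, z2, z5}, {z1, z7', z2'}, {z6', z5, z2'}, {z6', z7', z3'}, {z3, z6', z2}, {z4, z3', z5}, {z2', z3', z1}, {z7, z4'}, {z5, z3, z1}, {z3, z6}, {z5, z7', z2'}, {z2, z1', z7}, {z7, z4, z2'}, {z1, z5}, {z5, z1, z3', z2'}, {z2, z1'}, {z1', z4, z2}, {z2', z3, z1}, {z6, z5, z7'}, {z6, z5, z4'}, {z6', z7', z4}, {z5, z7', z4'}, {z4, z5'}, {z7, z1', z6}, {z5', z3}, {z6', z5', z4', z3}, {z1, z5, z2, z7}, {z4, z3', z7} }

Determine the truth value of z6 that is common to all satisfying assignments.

False

Suppose z6 = 1.
Suppose z5 = 1.
Unit clause (z4) forces z4 = 1.
Unit clause (z7) forces z7 = 1.
Unit clause (z3') forces z3 = 0.
That conflicts with the unit clause (z3).
Backtrack on z5: now try z5 = 0.
Unit clause (z2') forces z2 = 0.
Unit clause (z3) forces z3 = 1.
Unit clause (z7') forces z7 = 0.
Unit clause (z4) forces z4 = 1.
That conflicts with the unit clause (z4').
Either choice for z5 ends in contradiction.
So every satisfying assignment has z6 = False.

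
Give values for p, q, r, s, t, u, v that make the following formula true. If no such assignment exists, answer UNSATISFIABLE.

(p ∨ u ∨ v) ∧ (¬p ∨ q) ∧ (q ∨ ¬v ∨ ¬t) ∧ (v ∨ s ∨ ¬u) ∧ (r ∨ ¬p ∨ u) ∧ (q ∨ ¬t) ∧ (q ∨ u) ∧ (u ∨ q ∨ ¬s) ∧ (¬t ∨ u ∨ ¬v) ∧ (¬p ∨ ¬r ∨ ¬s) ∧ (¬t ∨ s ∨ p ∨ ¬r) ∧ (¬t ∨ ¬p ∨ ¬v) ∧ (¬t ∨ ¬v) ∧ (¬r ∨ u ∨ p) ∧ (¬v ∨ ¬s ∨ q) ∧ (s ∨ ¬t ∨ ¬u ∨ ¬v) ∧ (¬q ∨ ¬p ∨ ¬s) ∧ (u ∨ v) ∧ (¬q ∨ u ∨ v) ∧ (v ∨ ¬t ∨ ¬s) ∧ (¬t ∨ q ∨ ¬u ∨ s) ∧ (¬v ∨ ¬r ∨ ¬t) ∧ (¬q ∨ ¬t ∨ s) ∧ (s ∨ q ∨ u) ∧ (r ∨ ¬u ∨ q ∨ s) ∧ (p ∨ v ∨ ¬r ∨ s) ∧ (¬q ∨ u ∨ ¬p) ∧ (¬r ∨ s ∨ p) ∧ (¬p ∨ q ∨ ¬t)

Try p = False.
Try u = True.
Try v = True.
The clause (¬t) is unit, so t = False.
Try s = True.
The clause (q) is unit, so q = True.
All clauses hold; r can take either value.

p ↦ False, q ↦ True, r ↦ False, s ↦ True, t ↦ False, u ↦ True, v ↦ True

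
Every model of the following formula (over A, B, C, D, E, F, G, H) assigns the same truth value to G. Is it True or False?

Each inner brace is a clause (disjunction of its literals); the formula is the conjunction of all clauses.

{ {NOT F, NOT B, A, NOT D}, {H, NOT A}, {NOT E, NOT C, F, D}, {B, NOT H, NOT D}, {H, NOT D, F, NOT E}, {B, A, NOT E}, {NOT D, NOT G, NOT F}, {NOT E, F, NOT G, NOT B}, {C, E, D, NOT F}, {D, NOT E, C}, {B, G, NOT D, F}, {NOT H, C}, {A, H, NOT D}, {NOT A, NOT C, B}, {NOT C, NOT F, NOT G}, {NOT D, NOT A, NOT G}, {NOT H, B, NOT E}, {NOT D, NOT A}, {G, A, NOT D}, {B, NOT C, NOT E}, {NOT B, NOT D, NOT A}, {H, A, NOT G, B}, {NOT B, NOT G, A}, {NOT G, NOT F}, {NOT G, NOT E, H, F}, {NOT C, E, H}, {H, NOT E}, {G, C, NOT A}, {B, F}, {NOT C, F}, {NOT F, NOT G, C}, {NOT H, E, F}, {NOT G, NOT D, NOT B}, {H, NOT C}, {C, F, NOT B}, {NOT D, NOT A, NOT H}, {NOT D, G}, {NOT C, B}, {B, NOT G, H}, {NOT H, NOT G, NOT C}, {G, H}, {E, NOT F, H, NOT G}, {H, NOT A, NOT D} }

Suppose G = true.
From the singleton clause (NOT F), F = false.
From the singleton clause (B), B = true.
From the singleton clause (NOT E), E = false.
From the singleton clause (A), A = true.
From the singleton clause (H), H = true.
But (NOT H) is also a unit clause — contradiction.
So every satisfying assignment has G = False.

False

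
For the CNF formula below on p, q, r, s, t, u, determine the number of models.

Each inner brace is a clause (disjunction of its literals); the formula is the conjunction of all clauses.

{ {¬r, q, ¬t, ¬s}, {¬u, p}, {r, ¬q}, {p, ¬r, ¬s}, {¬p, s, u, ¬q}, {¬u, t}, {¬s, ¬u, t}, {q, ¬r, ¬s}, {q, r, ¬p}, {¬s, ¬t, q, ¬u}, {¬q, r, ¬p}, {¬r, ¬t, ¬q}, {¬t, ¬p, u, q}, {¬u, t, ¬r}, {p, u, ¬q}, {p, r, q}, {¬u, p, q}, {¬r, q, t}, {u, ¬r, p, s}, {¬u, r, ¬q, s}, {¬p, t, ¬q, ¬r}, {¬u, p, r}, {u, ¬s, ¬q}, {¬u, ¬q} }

There are 2^6 = 64 truth assignments over (p, q, r, s, t, u).
Split on s. With s = True, the clauses containing s are satisfied and ¬s drops from the rest; 0 of the 2^5 = 32 assignments to the other variables satisfy what remains.
With s = False, by the same count on the reduced clause set, 1 assignment works.
(One model: p=T, q=F, r=T, s=F, t=T, u=T.)
Total: 0 + 1 = 1.

1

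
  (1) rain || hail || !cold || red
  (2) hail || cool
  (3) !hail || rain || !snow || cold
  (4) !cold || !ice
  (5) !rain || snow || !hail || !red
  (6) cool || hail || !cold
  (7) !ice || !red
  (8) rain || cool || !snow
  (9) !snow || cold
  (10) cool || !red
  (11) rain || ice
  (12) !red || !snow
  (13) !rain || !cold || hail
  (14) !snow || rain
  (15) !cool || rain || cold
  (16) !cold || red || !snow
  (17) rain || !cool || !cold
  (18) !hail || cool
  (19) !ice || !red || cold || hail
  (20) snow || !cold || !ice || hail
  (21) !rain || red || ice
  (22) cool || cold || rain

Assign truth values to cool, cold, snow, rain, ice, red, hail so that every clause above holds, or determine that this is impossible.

cool: true,  cold: false,  snow: false,  rain: true,  ice: true,  red: false,  hail: true

Branch on hail: set hail = true.
From the singleton clause (cool), cool = true.
Branch on cold: set cold = false.
From the singleton clause (!snow), snow = false.
From the singleton clause (rain), rain = true.
From the singleton clause (!red), red = false.
From the singleton clause (ice), ice = true.
Every clause now holds.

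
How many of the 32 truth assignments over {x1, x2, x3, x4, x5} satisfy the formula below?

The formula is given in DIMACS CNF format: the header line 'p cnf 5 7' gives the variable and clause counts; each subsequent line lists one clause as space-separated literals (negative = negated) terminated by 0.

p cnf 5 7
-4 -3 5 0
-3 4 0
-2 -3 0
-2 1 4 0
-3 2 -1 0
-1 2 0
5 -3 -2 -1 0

11

There are 2^5 = 32 truth assignments over (x1, x2, x3, x4, x5).
Split on x1. With x1 = True, the clauses containing x1 are satisfied and ¬x1 drops from the rest; 4 of the 2^4 = 16 assignments to the other variables satisfy what remains.
With x1 = False, by the same count on the reduced clause set, 7 assignments work.
Total: 4 + 7 = 11.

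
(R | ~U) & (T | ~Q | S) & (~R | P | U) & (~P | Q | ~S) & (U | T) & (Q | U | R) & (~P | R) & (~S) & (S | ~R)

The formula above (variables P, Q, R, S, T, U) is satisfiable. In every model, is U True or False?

Suppose U = 1.
The clause (R) is unit, so R = 1.
The clause (~S) is unit, so S = 0.
Now (S) is unsatisfied and unit — conflict.
So every satisfying assignment has U = False.

False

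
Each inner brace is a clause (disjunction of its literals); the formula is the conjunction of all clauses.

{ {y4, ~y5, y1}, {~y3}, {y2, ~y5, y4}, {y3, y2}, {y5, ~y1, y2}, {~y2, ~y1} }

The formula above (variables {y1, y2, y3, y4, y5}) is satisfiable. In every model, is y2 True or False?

Suppose y2 = 0.
(~y3) alone gives y3 = 0.
That conflicts with the unit clause (y3).
So every satisfying assignment has y2 = True.

True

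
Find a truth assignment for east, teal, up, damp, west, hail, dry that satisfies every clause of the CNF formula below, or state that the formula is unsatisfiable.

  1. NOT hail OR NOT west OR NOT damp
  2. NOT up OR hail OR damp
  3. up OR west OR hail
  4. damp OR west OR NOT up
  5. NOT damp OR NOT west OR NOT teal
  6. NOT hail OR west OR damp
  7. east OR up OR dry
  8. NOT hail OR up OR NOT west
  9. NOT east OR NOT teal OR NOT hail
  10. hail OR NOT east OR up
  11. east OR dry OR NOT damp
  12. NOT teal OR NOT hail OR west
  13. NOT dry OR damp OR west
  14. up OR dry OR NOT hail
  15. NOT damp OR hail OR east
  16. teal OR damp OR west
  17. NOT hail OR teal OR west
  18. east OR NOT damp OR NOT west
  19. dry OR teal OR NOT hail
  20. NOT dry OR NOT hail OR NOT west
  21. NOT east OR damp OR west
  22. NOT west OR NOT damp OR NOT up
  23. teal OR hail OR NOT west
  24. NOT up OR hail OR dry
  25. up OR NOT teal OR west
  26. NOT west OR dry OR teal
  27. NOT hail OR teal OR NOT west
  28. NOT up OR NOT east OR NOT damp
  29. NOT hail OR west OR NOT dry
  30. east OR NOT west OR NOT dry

Try hail = true.
Try west = true.
The clause (NOT damp) is unit, so damp = false.
The clause (up) is unit, so up = true.
The clause (NOT dry) is unit, so dry = false.
The clause (teal) is unit, so teal = true.
The clause (NOT east) is unit, so east = false.
All clauses are satisfied.

east=false; teal=true; up=true; damp=false; west=true; hail=true; dry=false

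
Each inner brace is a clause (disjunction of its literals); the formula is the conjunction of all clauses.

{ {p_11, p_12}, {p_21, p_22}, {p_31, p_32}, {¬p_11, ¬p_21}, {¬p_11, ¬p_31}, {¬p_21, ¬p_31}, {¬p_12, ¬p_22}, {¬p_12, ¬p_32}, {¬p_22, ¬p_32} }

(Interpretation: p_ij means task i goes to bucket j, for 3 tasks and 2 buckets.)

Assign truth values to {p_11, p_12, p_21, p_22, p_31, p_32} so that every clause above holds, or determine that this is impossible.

UNSATISFIABLE

Try p_11 = True.
(¬p_21) alone gives p_21 = False.
(p_22) alone gives p_22 = True.
(¬p_31) alone gives p_31 = False.
(p_32) alone gives p_32 = True.
But (¬p_32) is also a unit clause — contradiction.
That branch fails; take p_11 = False instead.
(p_12) alone gives p_12 = True.
(¬p_22) alone gives p_22 = False.
(p_21) alone gives p_21 = True.
(¬p_31) alone gives p_31 = False.
(p_32) alone gives p_32 = True.
But (¬p_32) is also a unit clause — contradiction.
Both values of p_11 lead to a conflict.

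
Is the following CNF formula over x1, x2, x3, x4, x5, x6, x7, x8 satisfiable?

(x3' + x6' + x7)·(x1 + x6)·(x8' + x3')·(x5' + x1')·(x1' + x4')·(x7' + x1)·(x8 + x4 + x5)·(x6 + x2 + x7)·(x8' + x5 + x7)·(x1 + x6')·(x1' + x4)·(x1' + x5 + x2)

Suppose x1 = 1.
Unit clause (x5') forces x5 = 0.
Unit clause (x4') forces x4 = 0.
That conflicts with the unit clause (x4).
So x1 must be the other value — set x1 = 0.
Unit clause (x6) forces x6 = 1.
That conflicts with the unit clause (x6').
Neither x1 = 1 nor x1 = 0 works.
No assignment satisfies every clause.

No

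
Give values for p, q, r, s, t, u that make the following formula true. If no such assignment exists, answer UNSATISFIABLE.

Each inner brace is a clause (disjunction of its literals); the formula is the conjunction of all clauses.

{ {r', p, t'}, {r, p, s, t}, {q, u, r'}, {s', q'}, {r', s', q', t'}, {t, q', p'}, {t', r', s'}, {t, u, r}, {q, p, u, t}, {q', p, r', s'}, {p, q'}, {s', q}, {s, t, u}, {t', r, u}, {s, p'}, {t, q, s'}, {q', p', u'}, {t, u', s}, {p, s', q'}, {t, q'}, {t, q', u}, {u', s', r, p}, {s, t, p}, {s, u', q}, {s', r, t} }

Suppose s = 0.
From the singleton clause (p'), p = 0.
From the singleton clause (q'), q = 0.
From the singleton clause (t), t = 1.
From the singleton clause (r'), r = 0.
From the singleton clause (u), u = 1.
But (u') is also a unit clause — contradiction.
Undo s and try s = 1.
From the singleton clause (q'), q = 0.
But (q) is also a unit clause — contradiction.
Both values of s lead to a conflict.

UNSATISFIABLE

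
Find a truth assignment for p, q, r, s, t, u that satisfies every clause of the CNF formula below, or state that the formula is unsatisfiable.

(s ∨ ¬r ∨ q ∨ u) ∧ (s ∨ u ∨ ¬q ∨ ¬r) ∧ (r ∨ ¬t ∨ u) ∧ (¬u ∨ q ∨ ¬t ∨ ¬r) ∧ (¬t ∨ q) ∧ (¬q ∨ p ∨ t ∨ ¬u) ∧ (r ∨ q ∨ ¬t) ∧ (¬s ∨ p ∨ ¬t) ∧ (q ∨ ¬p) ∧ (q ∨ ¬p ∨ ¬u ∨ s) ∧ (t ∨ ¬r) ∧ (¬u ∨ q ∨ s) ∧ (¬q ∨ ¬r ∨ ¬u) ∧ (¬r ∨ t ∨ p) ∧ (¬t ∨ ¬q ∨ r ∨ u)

Try t = True.
From the singleton clause (q), q = True.
Try r = False.
From the singleton clause (u), u = True.
Try s = False.
All clauses hold; p can take either value.

p=True,  q=True,  r=False,  s=False,  t=True,  u=True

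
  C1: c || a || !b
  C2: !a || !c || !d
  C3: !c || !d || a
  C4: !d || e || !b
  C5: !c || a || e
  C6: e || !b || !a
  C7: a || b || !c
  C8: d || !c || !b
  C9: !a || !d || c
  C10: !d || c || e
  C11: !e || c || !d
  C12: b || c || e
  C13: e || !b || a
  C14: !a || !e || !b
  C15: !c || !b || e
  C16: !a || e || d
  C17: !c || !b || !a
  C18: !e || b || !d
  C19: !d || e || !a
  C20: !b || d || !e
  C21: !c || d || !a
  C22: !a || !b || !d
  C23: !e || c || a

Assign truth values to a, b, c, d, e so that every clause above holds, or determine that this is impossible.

Case c = false:
Case a = true:
Unit clause (!d) forces d = false.
Unit clause (e) forces e = true.
Unit clause (!b) forces b = false.
All clauses are satisfied.

a: true; b: false; c: false; d: false; e: true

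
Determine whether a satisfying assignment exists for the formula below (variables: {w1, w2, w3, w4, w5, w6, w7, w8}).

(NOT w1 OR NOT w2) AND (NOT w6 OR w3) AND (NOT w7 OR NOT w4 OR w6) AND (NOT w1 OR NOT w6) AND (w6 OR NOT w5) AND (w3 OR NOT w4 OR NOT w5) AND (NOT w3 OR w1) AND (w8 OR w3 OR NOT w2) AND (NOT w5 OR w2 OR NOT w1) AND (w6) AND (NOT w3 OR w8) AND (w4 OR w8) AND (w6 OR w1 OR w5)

From the singleton clause (w6), w6 = true.
From the singleton clause (w3), w3 = true.
From the singleton clause (NOT w1), w1 = false.
But (w1) is also a unit clause — contradiction.
No assignment satisfies every clause.

Unsatisfiable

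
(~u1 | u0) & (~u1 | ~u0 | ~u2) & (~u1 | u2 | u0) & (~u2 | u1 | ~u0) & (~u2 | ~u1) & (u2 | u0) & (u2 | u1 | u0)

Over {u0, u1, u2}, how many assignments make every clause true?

There are 2^3 = 8 truth assignments over (u0, u1, u2).
Check each against the 7 clauses (columns in the order u0, u1, u2):
  F F F  ✗ fails (u2 | u0)
  F F T  ✓ satisfies all
  F T F  ✗ fails (~u1 | u0)
  F T T  ✗ fails (~u1 | u0)
  T F F  ✓ satisfies all
  T F T  ✗ fails (~u2 | u1 | ~u0)
  T T F  ✓ satisfies all
  T T T  ✗ fails (~u1 | ~u0 | ~u2)
3 of the 8 rows are models.

3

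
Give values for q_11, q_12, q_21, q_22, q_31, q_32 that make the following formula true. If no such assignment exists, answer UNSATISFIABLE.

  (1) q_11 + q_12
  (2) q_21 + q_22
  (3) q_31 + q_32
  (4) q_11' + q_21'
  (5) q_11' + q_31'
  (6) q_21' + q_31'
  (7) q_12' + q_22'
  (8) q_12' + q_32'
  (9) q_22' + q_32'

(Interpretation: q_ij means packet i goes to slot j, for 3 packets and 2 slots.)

Suppose q_11 = 1.
(q_21') alone gives q_21 = 0.
(q_22) alone gives q_22 = 1.
(q_31') alone gives q_31 = 0.
(q_32) alone gives q_32 = 1.
Now (q_32') is unsatisfied and unit — conflict.
Undo q_11 and try q_11 = 0.
(q_12) alone gives q_12 = 1.
(q_22') alone gives q_22 = 0.
(q_21) alone gives q_21 = 1.
(q_31') alone gives q_31 = 0.
(q_32) alone gives q_32 = 1.
Now (q_32') is unsatisfied and unit — conflict.
Neither q_11 = 1 nor q_11 = 0 works.

UNSATISFIABLE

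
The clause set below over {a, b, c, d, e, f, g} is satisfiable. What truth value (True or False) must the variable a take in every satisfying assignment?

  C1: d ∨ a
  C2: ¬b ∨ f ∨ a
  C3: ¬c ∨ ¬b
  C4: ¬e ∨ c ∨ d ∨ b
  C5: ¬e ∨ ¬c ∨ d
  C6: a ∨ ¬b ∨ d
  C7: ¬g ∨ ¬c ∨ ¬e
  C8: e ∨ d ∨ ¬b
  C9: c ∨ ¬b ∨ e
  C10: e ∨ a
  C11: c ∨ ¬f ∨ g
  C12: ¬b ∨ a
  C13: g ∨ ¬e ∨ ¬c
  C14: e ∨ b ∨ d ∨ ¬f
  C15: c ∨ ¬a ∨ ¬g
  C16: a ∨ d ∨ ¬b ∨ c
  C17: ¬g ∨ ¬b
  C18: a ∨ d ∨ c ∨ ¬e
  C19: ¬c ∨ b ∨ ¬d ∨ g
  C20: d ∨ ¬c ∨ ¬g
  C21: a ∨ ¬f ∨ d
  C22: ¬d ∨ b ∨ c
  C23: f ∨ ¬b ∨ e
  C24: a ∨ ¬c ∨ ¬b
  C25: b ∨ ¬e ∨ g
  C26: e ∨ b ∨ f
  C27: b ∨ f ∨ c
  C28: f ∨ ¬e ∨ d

Suppose a = False.
The clause (d) is unit, so d = True.
The clause (e) is unit, so e = True.
The clause (¬b) is unit, so b = False.
The clause (c) is unit, so c = True.
The clause (¬g) is unit, so g = False.
But (g) is also a unit clause — contradiction.
So every satisfying assignment has a = True.

True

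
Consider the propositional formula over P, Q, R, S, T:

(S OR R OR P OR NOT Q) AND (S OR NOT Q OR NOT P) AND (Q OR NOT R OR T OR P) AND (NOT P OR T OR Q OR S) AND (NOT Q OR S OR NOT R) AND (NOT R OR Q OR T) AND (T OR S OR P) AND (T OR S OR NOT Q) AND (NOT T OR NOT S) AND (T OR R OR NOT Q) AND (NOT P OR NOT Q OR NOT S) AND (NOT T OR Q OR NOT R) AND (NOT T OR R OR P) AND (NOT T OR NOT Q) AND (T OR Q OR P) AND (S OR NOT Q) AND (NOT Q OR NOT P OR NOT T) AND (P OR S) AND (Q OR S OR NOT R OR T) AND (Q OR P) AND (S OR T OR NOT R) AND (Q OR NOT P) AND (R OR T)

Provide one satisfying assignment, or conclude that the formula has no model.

Suppose T = false.
The clause (R) is unit, so R = true.
The clause (Q) is unit, so Q = true.
The clause (S) is unit, so S = true.
The clause (NOT P) is unit, so P = false.
Every clause now holds.

P=false,  Q=true,  R=true,  S=true,  T=false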